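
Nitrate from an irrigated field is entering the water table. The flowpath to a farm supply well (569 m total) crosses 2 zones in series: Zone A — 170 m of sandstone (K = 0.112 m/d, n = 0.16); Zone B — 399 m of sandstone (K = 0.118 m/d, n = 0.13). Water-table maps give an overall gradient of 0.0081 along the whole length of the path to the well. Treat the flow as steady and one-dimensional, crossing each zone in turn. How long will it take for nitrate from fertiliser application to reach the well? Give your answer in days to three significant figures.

84100 days

Steady 1-D flow in series ⇒ the Darcy flux q is identical in every zone and the zone head losses add (resistances L/K in series).
Σ(L/K) = 170/0.112 + 399/0.118 = 1518 + 3381 = 4899 d
K_eq = L_total / Σ(L/K) = 569 / 4899 = 0.1161 m/d
q = K_eq · i = 0.1161 × 0.0081 = 9.407e-4 m/d (same in every zone)
Zone A: v = q/n = 9.407e-4/0.16 = 0.005880 m/d → t_A = 170/0.005880 = 28910 d
Zone B: v = q/n = 9.407e-4/0.13 = 0.007236 m/d → t_B = 399/0.007236 = 55140 d
Total t = 28910 + 55140 = 84050 d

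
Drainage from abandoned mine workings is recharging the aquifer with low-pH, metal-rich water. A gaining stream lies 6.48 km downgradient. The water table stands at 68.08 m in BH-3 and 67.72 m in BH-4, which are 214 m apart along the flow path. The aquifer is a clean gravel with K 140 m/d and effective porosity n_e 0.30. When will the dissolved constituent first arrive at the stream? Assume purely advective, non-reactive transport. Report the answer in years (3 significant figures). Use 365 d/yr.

22.6 years

Hydraulic gradient i = (68.08 − 67.72) / 214 = 0.36 / 214 = 0.001682
Specific discharge q = 140 × 0.001682 = 0.2355 m/d
Average linear velocity = 0.2355 / 0.30 = 0.7850 m/d
L = 6.48 km = 6480 m
t = L / v = 6480 / 0.7850 = 8254 d
   = 8254 / 365 = 22.6 yr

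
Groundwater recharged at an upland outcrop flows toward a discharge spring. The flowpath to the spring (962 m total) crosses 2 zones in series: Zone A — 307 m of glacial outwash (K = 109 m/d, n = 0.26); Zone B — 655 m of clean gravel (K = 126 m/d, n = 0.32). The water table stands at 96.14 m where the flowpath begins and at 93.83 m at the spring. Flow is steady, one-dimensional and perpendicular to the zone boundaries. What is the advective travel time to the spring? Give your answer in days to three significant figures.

Total head drop ΔH = 96.14 − 93.83 = 2.31 m
Steady 1-D flow in series ⇒ the Darcy flux q is identical in every zone and the zone head losses add (resistances L/K in series).
Σ(L/K) = 307/109 + 655/126 = 2.817 + 5.198 = 8.015 d
q = ΔH / Σ(L/K) = 2.31 / 8.015 = 0.2882 m/d (same in every zone)
Zone A: v = q/n = 0.2882/0.26 = 1.109 m/d → t_A = 307/1.109 = 276.9 d
Zone B: v = q/n = 0.2882/0.32 = 0.9007 m/d → t_B = 655/0.9007 = 727.2 d
Total t = 276.9 + 727.2 = 1004 d

1000 days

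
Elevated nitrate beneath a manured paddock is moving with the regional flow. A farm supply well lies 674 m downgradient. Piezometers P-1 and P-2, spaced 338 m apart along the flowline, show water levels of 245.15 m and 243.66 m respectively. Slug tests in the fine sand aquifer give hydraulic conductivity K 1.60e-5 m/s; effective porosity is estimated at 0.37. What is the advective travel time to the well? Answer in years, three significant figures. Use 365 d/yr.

112 years

Hydraulic gradient i = (245.15 − 243.66) / 338 = 1.49 / 338 = 0.004408
K = 1.60e-5 m/s × 86400 s/d = 1.382 m/d
q = Ki = 1.382 × 0.004408 = 0.006094 m/d
v = Ki/n = 1.382·0.004408/0.37 = 0.01647 m/d
t = L / v = 674 / 0.01647 = 40920 d
   = 40920 / 365 = 112 yr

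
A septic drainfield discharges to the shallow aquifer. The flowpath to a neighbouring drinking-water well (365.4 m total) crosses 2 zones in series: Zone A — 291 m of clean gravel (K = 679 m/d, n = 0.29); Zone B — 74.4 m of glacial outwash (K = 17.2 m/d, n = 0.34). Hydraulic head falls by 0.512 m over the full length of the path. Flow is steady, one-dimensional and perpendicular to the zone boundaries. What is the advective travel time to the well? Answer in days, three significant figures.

Steady 1-D flow in series ⇒ the Darcy flux q is identical in every zone and the zone head losses add (resistances L/K in series).
Σ(L/K) = 291/679 + 74.4/17.2 = 0.4286 + 4.326 = 4.754 d
q = ΔH / Σ(L/K) = 0.512 / 4.754 = 0.1077 m/d (same in every zone)
Zone A: v = q/n = 0.1077/0.29 = 0.3714 m/d → t_A = 291/0.3714 = 783.6 d
Zone B: v = q/n = 0.1077/0.34 = 0.3168 m/d → t_B = 74.4/0.3168 = 234.9 d
Total t = 783.6 + 234.9 = 1018 d

1020 days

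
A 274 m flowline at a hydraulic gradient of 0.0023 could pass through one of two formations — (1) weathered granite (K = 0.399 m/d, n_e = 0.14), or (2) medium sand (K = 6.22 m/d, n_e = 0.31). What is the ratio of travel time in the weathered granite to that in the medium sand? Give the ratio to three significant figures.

Unit 1 (weathered granite): v = 0.399×0.0023/0.14 = 0.006555 m/d, t = 274/0.006555 = 41800 d
Unit 2 (medium sand): v = 6.22×0.0023/0.31 = 0.04615 m/d, t = 274/0.04615 = 5937 d
t(weathered granite) / t(medium sand) = 41800/5937 = 7.04

7.04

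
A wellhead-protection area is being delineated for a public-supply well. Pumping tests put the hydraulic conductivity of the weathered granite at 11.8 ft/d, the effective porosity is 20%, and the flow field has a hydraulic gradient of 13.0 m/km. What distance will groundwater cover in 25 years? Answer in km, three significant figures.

K = 11.8 ft/d × 0.3048 = 3.597 m/d
Darcy flux q = K·i = 3.597 × 0.013 = 0.04676 m/d
Average linear velocity = 0.04676 / 0.20 = 0.2338 m/d
T = 25 yr × 365 = 9125 d
L = v × T = 0.2338 × 9125 = 2133 m
   = 2.13 km

2.13 km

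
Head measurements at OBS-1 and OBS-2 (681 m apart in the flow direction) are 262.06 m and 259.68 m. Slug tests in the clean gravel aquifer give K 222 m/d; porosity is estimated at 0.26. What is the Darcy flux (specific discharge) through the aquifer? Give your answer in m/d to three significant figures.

0.776 m/d

Hydraulic gradient i = (262.06 − 259.68) / 681 = 2.38 / 681 = 0.003495
Darcy flux q = K·i = 222 × 0.003495 = 0.7759 m/d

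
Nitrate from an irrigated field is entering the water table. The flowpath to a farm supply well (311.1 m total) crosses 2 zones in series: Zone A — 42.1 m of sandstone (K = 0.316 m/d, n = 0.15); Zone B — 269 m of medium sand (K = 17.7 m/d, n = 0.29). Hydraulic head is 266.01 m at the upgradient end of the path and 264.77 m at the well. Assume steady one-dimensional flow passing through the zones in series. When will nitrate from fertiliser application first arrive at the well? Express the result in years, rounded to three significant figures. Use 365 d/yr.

27.7 years

Total head drop ΔH = 266.01 − 264.77 = 1.24 m
Steady 1-D flow in series ⇒ the Darcy flux q is identical in every zone and the zone head losses add (resistances L/K in series).
Σ(L/K) = 42.1/0.316 + 269/17.7 = 133.2 + 15.20 = 148.4 d
q = ΔH / Σ(L/K) = 1.24 / 148.4 = 0.008354 m/d (same in every zone)
Zone A: v = q/n = 0.008354/0.15 = 0.05570 m/d → t_A = 42.1/0.05570 = 755.9 d
Zone B: v = q/n = 0.008354/0.29 = 0.02881 m/d → t_B = 269/0.02881 = 9338 d
Total t = 755.9 + 9338 = 10090 d
   = 10090 / 365 = 27.7 yr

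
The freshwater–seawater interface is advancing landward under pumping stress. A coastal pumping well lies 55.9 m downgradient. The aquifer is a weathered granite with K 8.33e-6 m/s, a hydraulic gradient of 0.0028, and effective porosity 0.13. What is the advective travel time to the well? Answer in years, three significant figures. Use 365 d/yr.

9.88 years

K = 8.33e-6 m/s × 86400 s/d = 0.7197 m/d
Specific discharge q = 0.7197 × 0.0028 = 0.002015 m/d
Average linear velocity = 0.002015 / 0.13 = 0.01550 m/d
t = L / v = 55.9 / 0.01550 = 3606 d
   = 3606 / 365 = 9.88 yr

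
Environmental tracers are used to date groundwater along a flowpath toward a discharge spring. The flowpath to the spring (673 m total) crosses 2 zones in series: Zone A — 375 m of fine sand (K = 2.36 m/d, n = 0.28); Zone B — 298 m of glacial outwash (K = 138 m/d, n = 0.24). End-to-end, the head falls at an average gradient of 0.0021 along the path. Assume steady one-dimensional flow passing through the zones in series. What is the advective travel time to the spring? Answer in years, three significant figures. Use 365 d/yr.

55.1 years

Continuity: the same q passes through each zone, so ΔH = q·Σ(L_j/K_j) — the zones act as resistances in series.
Σ(L/K) = 375/2.36 + 298/138 = 158.9 + 2.159 = 161.1 d
K_eq = L_total / Σ(L/K) = 673 / 161.1 = 4.179 m/d
q = K_eq · i = 4.179 × 0.0021 = 0.008775 m/d (same in every zone)
Zone A: v = q/n = 0.008775/0.28 = 0.03134 m/d → t_A = 375/0.03134 = 11970 d
Zone B: v = q/n = 0.008775/0.24 = 0.03656 m/d → t_B = 298/0.03656 = 8150 d
Total t = 11970 + 8150 = 20120 d
   = 20120 / 365 = 55.1 yr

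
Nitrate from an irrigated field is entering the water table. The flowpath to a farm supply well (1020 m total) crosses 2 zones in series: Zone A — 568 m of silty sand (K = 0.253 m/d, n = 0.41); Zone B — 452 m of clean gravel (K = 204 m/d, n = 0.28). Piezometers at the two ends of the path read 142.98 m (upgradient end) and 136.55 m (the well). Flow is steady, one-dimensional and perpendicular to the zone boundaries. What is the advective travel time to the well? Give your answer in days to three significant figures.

126000 days

Total head drop ΔH = 142.98 − 136.55 = 6.43 m
Continuity: the same q passes through each zone, so ΔH = q·Σ(L_j/K_j) — the zones act as resistances in series.
Σ(L/K) = 568/0.253 + 452/204 = 2245 + 2.216 = 2247 d
q = ΔH / Σ(L/K) = 6.43 / 2247 = 0.002861 m/d (same in every zone)
Zone A: v = q/n = 0.002861/0.41 = 0.006979 m/d → t_A = 568/0.006979 = 81390 d
Zone B: v = q/n = 0.002861/0.28 = 0.01022 m/d → t_B = 452/0.01022 = 44230 d
Total t = 81390 + 44230 = 125600 d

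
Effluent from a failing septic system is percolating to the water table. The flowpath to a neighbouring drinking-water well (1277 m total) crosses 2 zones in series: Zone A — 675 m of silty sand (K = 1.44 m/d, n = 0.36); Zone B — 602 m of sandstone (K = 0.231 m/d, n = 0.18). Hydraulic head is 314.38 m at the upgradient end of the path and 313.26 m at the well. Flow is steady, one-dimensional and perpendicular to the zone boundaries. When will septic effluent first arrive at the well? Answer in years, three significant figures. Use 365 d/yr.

2640 years

Total head drop ΔH = 314.38 − 313.26 = 1.12 m
Steady 1-D flow in series ⇒ the Darcy flux q is identical in every zone and the zone head losses add (resistances L/K in series).
Σ(L/K) = 675/1.44 + 602/0.231 = 468.8 + 2606 = 3075 d
q = ΔH / Σ(L/K) = 1.12 / 3075 = 3.643e-4 m/d (same in every zone)
Zone A: v = q/n = 3.643e-4/0.36 = 0.001012 m/d → t_A = 675/0.001012 = 667100 d
Zone B: v = q/n = 3.643e-4/0.18 = 0.002024 m/d → t_B = 602/0.002024 = 297500 d
Total t = 667100 + 297500 = 964600 d
   = 964600 / 365 = 2640 yr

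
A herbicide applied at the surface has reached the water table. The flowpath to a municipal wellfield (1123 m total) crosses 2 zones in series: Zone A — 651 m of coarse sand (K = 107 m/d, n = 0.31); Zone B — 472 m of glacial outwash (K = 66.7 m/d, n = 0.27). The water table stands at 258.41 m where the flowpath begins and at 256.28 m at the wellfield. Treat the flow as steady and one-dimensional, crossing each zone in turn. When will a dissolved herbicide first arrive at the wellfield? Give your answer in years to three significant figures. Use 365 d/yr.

Total head drop ΔH = 258.41 − 256.28 = 2.13 m
Steady 1-D flow in series ⇒ the Darcy flux q is identical in every zone and the zone head losses add (resistances L/K in series).
Σ(L/K) = 651/107 + 472/66.7 = 6.084 + 7.076 = 13.16 d
q = ΔH / Σ(L/K) = 2.13 / 13.16 = 0.1618 m/d (same in every zone)
Zone A: v = q/n = 0.1618/0.31 = 0.5221 m/d → t_A = 651/0.5221 = 1247 d
Zone B: v = q/n = 0.1618/0.27 = 0.5994 m/d → t_B = 472/0.5994 = 787.4 d
Total t = 1247 + 787.4 = 2034 d
   = 2034 / 365 = 5.57 yr

5.57 years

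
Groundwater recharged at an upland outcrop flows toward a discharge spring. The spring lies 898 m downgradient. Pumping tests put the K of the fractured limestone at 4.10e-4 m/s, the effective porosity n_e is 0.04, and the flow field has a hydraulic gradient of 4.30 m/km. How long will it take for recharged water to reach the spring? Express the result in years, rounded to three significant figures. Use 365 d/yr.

0.646 years

K = 4.10e-4 m/s × 86400 s/d = 35.42 m/d
Specific discharge q = 35.42 × 0.0043 = 0.1523 m/d
Seepage velocity v = q / n = 0.1523 / 0.04 = 3.808 m/d
t = L / v = 898 / 3.808 = 235.8 d
   = 235.8 / 365 = 0.646 yr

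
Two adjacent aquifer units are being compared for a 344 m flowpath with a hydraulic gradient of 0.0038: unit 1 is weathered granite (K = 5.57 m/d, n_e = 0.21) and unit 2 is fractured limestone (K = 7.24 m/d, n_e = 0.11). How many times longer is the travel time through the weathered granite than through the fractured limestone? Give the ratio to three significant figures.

2.48

Unit 1 (weathered granite): v = 5.57×0.0038/0.21 = 0.1008 m/d, t = 344/0.1008 = 3413 d
Unit 2 (fractured limestone): v = 7.24×0.0038/0.11 = 0.2501 m/d, t = 344/0.2501 = 1375 d
t(weathered granite) / t(fractured limestone) = 3413/1375 = 2.48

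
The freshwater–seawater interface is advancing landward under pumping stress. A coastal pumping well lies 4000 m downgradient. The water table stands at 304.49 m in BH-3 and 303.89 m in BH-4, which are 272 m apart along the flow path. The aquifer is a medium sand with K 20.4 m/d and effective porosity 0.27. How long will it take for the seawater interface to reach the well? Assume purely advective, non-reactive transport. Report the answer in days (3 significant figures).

24000 days

Hydraulic gradient i = (304.49 − 303.89) / 272 = 0.60 / 272 = 0.002206
Specific discharge q = 20.4 × 0.002206 = 0.04500 m/d
Average linear velocity = 0.04500 / 0.27 = 0.1667 m/d
t = L / v = 4000 / 0.1667 = 24000 d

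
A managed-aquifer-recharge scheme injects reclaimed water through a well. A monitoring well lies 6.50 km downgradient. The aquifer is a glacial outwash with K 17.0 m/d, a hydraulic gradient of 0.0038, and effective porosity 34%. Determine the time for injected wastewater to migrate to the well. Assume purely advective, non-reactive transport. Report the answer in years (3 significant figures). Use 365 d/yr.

Specific discharge q = 17.0 × 0.0038 = 0.06460 m/d
Seepage velocity v = q / n = 0.06460 / 0.34 = 0.1900 m/d
L = 6.50 km = 6500 m
t = L / v = 6500 / 0.1900 = 34210 d
   = 34210 / 365 = 93.7 yr

93.7 years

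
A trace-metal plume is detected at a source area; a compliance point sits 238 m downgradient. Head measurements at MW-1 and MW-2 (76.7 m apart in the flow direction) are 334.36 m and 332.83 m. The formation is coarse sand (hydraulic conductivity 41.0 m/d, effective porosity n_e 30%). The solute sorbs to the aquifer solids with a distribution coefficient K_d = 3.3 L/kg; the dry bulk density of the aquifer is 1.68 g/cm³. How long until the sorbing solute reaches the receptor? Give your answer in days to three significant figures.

1700 days

Hydraulic gradient i = (334.36 − 332.83) / 76.7 = 1.53 / 76.7 = 0.01995
Specific discharge q = 41.0 × 0.01995 = 0.8179 m/d
v_s = q/n_e = 0.8179/0.30 = 2.726 m/d
Retardation R = 1 + ρ_b·K_d/n = 1 + 1.68×3.3/0.30 = 19.48
Contaminant velocity v_c = v/R = 2.726/19.48 = 0.1399 m/d
t = L/v_c = 238/0.1399 = 1701 d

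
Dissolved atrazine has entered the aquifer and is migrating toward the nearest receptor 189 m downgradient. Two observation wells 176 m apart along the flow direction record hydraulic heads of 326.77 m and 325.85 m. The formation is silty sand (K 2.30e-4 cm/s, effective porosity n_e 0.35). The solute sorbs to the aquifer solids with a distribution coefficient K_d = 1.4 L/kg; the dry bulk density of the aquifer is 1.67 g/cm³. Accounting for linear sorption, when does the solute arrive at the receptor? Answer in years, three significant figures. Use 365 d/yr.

1340 years

Hydraulic gradient i = (326.77 − 325.85) / 176 = 0.92 / 176 = 0.005227
K = 2.30e-4 cm/s × 864 = 0.1987 m/d
q = Ki = 0.1987 × 0.005227 = 0.001039 m/d
Average linear velocity = 0.001039 / 0.35 = 0.002968 m/d
Retardation R = 1 + ρ_b·K_d/n = 1 + 1.67×1.4/0.35 = 7.680
Contaminant velocity v_c = v/R = 0.002968/7.680 = 3.864e-4 m/d
t = L/v_c = 189/3.864e-4 = 489100 d
   = 489100/365 = 1340 yr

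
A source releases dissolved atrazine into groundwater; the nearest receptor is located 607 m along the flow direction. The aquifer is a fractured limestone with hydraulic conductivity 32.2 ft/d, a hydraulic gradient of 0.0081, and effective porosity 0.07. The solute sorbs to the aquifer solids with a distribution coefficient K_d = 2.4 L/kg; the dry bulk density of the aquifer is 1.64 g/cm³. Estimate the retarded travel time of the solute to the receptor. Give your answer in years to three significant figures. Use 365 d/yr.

83.8 years

K = 32.2 ft/d × 0.3048 = 9.815 m/d
Specific discharge q = 9.815 × 0.0081 = 0.07950 m/d
Seepage velocity v = q / n = 0.07950 / 0.07 = 1.136 m/d
Retardation R = 1 + ρ_b·K_d/n = 1 + 1.64×2.4/0.07 = 57.23
Contaminant velocity v_c = v/R = 1.136/57.23 = 0.01984 m/d
t = L/v_c = 607/0.01984 = 30590 d
   = 30590/365 = 83.8 yr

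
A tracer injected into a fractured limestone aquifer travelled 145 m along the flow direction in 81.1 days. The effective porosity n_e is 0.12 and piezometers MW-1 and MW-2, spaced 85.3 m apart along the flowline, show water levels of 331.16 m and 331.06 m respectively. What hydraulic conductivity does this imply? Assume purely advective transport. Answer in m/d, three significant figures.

183 m/d

Hydraulic gradient i = (331.16 − 331.06) / 85.3 = 0.10 / 85.3 = 0.001172
v = L / t = 145 / 81.1 = 1.788 m/d
K = v · n / i = 1.788 × 0.12 / 0.001172 = 183 m/d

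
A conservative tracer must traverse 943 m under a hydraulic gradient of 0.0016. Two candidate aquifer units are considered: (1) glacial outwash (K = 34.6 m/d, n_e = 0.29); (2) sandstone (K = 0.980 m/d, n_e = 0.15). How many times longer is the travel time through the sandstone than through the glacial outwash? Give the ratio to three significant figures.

18.3

Unit 1 (glacial outwash): v = 34.6×0.0016/0.29 = 0.1909 m/d, t = 943/0.1909 = 4940 d
Unit 2 (sandstone): v = 0.980×0.0016/0.15 = 0.01045 m/d, t = 943/0.01045 = 90210 d
t(sandstone) / t(glacial outwash) = 90210/4940 = 18.3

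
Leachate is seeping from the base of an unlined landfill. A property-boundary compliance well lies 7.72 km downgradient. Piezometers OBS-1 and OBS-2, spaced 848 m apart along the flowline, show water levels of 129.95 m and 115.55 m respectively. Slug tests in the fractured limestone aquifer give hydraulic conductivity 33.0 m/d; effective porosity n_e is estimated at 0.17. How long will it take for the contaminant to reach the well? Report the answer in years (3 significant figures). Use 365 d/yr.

6.42 years

Hydraulic gradient i = (129.95 − 115.55) / 848 = 14.40 / 848 = 0.01698
q = Ki = 33.0 × 0.01698 = 0.5604 m/d
v = Ki/n = 33.0·0.01698/0.17 = 3.296 m/d
L = 7.72 km = 7720 m
t = L / v = 7720 / 3.296 = 2342 d
   = 2342 / 365 = 6.42 yr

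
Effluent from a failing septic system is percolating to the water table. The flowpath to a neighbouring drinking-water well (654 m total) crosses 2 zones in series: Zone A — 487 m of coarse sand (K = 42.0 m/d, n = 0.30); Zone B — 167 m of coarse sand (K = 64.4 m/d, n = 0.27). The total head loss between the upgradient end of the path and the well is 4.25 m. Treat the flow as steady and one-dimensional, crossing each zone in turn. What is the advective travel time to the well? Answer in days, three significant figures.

Continuity: the same q passes through each zone, so ΔH = q·Σ(L_j/K_j) — the zones act as resistances in series.
Σ(L/K) = 487/42.0 + 167/64.4 = 11.60 + 2.593 = 14.19 d
q = ΔH / Σ(L/K) = 4.25 / 14.19 = 0.2995 m/d (same in every zone)
Zone A: v = q/n = 0.2995/0.30 = 0.9985 m/d → t_A = 487/0.9985 = 487.7 d
Zone B: v = q/n = 0.2995/0.27 = 1.109 m/d → t_B = 167/1.109 = 150.5 d
Total t = 487.7 + 150.5 = 638.3 d

638 days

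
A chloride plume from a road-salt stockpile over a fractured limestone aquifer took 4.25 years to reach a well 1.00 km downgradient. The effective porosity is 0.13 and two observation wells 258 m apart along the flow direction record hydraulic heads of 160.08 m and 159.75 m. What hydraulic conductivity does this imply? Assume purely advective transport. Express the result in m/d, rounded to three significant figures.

65.5 m/d

Hydraulic gradient i = (160.08 − 159.75) / 258 = 0.33 / 258 = 0.001279
t = 4.25 years = 1551 d
L = 1.00 km = 1000 m
v = L / t = 1000 / 1551 = 0.6446 m/d
K = v · n / i = 0.6446 × 0.13 / 0.001279 = 65.5 m/d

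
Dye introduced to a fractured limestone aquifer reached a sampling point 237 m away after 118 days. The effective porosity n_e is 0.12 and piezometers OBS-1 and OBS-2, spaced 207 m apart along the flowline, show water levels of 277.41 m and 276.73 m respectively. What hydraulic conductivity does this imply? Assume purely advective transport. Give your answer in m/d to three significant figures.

73.4 m/d

Hydraulic gradient i = (277.41 − 276.73) / 207 = 0.68 / 207 = 0.003285
v = L / t = 237 / 118 = 2.008 m/d
K = v · n / i = 2.008 × 0.12 / 0.003285 = 73.4 m/d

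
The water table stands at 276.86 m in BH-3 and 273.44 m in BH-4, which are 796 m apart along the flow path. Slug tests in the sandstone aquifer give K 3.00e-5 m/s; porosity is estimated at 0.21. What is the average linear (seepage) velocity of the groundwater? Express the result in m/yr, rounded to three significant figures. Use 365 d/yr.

Hydraulic gradient i = (276.86 − 273.44) / 796 = 3.42 / 796 = 0.004296
K = 3.00e-5 m/s × 86400 s/d = 2.592 m/d
q = Ki = 2.592 × 0.004296 = 0.01114 m/d
v_s = q/n_e = 0.01114/0.21 = 0.05303 m/d
   = 0.05303 × 365 = 19.4 m/yr

19.4 m/yr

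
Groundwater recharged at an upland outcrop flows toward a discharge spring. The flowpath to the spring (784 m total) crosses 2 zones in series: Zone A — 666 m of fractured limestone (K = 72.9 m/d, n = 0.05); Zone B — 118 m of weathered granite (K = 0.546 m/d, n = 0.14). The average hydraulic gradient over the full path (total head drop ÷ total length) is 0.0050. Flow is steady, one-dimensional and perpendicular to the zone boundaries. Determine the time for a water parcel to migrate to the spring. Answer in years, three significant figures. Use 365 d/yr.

7.84 years

Continuity: the same q passes through each zone, so ΔH = q·Σ(L_j/K_j) — the zones act as resistances in series.
Σ(L/K) = 666/72.9 + 118/0.546 = 9.136 + 216.1 = 225.3 d
K_eq = L_total / Σ(L/K) = 784 / 225.3 = 3.481 m/d
q = K_eq · i = 3.481 × 0.0050 = 0.01740 m/d (same in every zone)
Zone A: v = q/n = 0.01740/0.05 = 0.3481 m/d → t_A = 666/0.3481 = 1914 d
Zone B: v = q/n = 0.01740/0.14 = 0.1243 m/d → t_B = 118/0.1243 = 949.3 d
Total t = 1914 + 949.3 = 2863 d
   = 2863 / 365 = 7.84 yr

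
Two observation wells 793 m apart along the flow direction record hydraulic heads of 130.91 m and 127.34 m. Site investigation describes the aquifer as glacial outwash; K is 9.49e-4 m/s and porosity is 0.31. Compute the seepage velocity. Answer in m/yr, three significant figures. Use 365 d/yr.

435 m/yr

Hydraulic gradient i = (130.91 − 127.34) / 793 = 3.57 / 793 = 0.004502
K = 9.49e-4 m/s × 86400 s/d = 81.99 m/d
Darcy flux q = K·i = 81.99 × 0.004502 = 0.3691 m/d
v = Ki/n = 81.99·0.004502/0.31 = 1.191 m/d
   = 1.191 × 365 = 435 m/yr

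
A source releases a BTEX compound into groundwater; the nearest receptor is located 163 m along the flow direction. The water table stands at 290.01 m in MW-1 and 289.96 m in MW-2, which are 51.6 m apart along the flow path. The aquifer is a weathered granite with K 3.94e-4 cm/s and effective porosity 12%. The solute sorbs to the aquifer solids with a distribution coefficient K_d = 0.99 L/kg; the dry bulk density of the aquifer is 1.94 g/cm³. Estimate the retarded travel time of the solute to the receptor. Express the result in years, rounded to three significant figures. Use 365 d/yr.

Hydraulic gradient i = (290.01 − 289.96) / 51.6 = 0.05 / 51.6 = 9.690e-4
K = 3.94e-4 cm/s × 864 = 0.3404 m/d
Darcy flux q = K·i = 0.3404 × 9.690e-4 = 3.299e-4 m/d
v = Ki/n = 0.3404·9.690e-4/0.12 = 0.002749 m/d
Retardation R = 1 + ρ_b·K_d/n = 1 + 1.94×0.99/0.12 = 17.01
Contaminant velocity v_c = v/R = 0.002749/17.01 = 1.616e-4 m/d
t = L/v_c = 163/1.616e-4 = 1.008e6 d
   = 1.008e6/365 = 2760 yr

2760 years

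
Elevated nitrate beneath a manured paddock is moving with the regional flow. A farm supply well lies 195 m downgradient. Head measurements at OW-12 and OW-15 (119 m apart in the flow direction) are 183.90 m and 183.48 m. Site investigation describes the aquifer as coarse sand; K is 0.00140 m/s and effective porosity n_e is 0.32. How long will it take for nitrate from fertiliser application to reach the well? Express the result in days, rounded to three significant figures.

Hydraulic gradient i = (183.90 − 183.48) / 119 = 0.42 / 119 = 0.003529
K = 0.00140 m/s × 86400 s/d = 121.0 m/d
Darcy flux q = K·i = 121.0 × 0.003529 = 0.4269 m/d
v = Ki/n = 121.0·0.003529/0.32 = 1.334 m/d
t = L / v = 195 / 1.334 = 146.2 d

146 days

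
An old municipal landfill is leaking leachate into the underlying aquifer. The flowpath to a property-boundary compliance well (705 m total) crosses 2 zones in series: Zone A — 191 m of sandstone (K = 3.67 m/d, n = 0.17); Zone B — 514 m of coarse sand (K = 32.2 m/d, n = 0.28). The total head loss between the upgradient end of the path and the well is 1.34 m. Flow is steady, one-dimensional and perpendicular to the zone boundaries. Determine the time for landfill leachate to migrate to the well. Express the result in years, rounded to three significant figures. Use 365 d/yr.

Steady 1-D flow in series ⇒ the Darcy flux q is identical in every zone and the zone head losses add (resistances L/K in series).
Σ(L/K) = 191/3.67 + 514/32.2 = 52.04 + 15.96 = 68.01 d
q = ΔH / Σ(L/K) = 1.34 / 68.01 = 0.01970 m/d (same in every zone)
Zone A: v = q/n = 0.01970/0.17 = 0.1159 m/d → t_A = 191/0.1159 = 1648 d
Zone B: v = q/n = 0.01970/0.28 = 0.07037 m/d → t_B = 514/0.07037 = 7304 d
Total t = 1648 + 7304 = 8952 d
   = 8952 / 365 = 24.5 yr

24.5 years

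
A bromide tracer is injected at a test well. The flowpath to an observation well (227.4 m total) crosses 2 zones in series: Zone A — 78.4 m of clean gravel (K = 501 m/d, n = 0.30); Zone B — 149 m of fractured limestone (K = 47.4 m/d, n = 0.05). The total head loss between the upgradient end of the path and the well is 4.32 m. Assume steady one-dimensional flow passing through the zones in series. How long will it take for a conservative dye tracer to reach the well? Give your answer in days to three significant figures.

23.7 days

Continuity: the same q passes through each zone, so ΔH = q·Σ(L_j/K_j) — the zones act as resistances in series.
Σ(L/K) = 78.4/501 + 149/47.4 = 0.1565 + 3.143 = 3.300 d
q = ΔH / Σ(L/K) = 4.32 / 3.300 = 1.309 m/d (same in every zone)
Zone A: v = q/n = 1.309/0.30 = 4.364 m/d → t_A = 78.4/4.364 = 17.97 d
Zone B: v = q/n = 1.309/0.05 = 26.18 m/d → t_B = 149/26.18 = 5.691 d
Total t = 17.97 + 5.691 = 23.66 d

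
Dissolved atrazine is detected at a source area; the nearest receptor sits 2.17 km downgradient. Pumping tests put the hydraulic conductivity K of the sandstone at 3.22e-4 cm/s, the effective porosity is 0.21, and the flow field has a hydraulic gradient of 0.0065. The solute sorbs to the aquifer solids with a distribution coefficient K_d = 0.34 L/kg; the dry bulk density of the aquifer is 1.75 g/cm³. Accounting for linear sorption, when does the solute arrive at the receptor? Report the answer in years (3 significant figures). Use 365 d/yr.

K = 3.22e-4 cm/s × 864 = 0.2782 m/d
q = Ki = 0.2782 × 0.0065 = 0.001808 m/d
v = Ki/n = 0.2782·0.0065/0.21 = 0.008611 m/d
Retardation R = 1 + ρ_b·K_d/n = 1 + 1.75×0.34/0.21 = 3.833
Contaminant velocity v_c = v/R = 0.008611/3.833 = 0.002246 m/d
L = 2.17 km = 2170 m
t = L/v_c = 2170/0.002246 = 966000 d
   = 966000/365 = 2650 yr

2650 years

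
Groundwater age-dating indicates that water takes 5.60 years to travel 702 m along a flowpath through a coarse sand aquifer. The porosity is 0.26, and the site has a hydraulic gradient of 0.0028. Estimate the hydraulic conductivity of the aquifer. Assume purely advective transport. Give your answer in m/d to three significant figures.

31.9 m/d

t = 5.60 years = 2044 d
v = L / t = 702 / 2044 = 0.3434 m/d
K = v · n / i = 0.3434 × 0.26 / 0.0028 = 31.9 m/d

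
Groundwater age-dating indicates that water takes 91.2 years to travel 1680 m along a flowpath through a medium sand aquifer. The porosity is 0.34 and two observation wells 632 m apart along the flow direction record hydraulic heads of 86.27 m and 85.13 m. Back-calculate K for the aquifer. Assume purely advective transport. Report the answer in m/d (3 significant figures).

Hydraulic gradient i = (86.27 − 85.13) / 632 = 1.14 / 632 = 0.001804
t = 91.2 years = 33290 d
v = L / t = 1680 / 33290 = 0.05047 m/d
K = v · n / i = 0.05047 × 0.34 / 0.001804 = 9.51 m/d

9.51 m/d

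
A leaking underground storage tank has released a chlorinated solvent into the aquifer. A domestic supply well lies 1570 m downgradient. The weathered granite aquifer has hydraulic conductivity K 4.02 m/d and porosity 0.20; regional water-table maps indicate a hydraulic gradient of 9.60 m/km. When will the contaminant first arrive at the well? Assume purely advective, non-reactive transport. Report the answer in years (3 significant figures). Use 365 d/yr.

q = Ki = 4.02 × 0.0096 = 0.03859 m/d
v_s = q/n_e = 0.03859/0.20 = 0.1930 m/d
t = L / v = 1570 / 0.1930 = 8136 d
   = 8136 / 365 = 22.3 yr

22.3 years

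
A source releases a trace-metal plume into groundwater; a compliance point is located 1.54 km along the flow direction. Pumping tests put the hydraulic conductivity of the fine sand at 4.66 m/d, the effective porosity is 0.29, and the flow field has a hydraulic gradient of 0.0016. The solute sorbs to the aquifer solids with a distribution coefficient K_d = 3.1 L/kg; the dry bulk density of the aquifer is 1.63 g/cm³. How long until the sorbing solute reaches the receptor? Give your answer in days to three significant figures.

q = Ki = 4.66 × 0.0016 = 0.007456 m/d
Average linear velocity = 0.007456 / 0.29 = 0.02571 m/d
Retardation R = 1 + ρ_b·K_d/n = 1 + 1.63×3.1/0.29 = 18.42
Contaminant velocity v_c = v/R = 0.02571/18.42 = 0.001395 m/d
L = 1.54 km = 1540 m
t = L/v_c = 1540/0.001395 = 1.104e6 d

1.10e6 days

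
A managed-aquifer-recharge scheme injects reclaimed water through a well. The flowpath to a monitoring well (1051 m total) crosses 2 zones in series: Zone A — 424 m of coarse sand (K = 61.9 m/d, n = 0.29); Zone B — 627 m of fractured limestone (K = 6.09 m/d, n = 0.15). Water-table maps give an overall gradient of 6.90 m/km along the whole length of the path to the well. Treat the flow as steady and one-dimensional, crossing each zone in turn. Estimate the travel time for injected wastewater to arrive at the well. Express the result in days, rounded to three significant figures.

For zones in series the flux q is common to all zones; the equivalent conductivity is the harmonic (thickness-weighted) mean, K_eq = L_total / Σ(L_j/K_j).
Σ(L/K) = 424/61.9 + 627/6.09 = 6.850 + 103.0 = 109.8 d
K_eq = L_total / Σ(L/K) = 1051 / 109.8 = 9.571 m/d
q = K_eq · i = 9.571 × 0.0069 = 0.06604 m/d (same in every zone)
Zone A: v = q/n = 0.06604/0.29 = 0.2277 m/d → t_A = 424/0.2277 = 1862 d
Zone B: v = q/n = 0.06604/0.15 = 0.4403 m/d → t_B = 627/0.4403 = 1424 d
Total t = 1862 + 1424 = 3286 d

3290 days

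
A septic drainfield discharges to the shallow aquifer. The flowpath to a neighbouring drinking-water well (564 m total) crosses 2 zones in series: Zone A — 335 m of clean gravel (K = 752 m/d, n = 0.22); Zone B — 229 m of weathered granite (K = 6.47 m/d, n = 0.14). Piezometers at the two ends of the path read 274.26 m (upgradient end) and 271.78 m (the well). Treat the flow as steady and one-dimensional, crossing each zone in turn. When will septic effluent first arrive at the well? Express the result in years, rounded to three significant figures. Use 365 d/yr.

4.19 years

Total head drop ΔH = 274.26 − 271.78 = 2.48 m
Steady 1-D flow in series ⇒ the Darcy flux q is identical in every zone and the zone head losses add (resistances L/K in series).
Σ(L/K) = 335/752 + 229/6.47 = 0.4455 + 35.39 = 35.84 d
q = ΔH / Σ(L/K) = 2.48 / 35.84 = 0.06920 m/d (same in every zone)
Zone A: v = q/n = 0.06920/0.22 = 0.3145 m/d → t_A = 335/0.3145 = 1065 d
Zone B: v = q/n = 0.06920/0.14 = 0.4943 m/d → t_B = 229/0.4943 = 463.3 d
Total t = 1065 + 463.3 = 1528 d
   = 1528 / 365 = 4.19 yr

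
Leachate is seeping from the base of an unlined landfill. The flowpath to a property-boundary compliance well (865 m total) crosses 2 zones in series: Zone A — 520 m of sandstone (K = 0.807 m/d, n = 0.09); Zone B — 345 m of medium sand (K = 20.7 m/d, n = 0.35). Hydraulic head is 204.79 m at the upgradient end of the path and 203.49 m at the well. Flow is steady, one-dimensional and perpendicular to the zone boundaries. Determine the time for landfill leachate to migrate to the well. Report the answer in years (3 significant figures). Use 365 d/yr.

Total head drop ΔH = 204.79 − 203.49 = 1.30 m
Continuity: the same q passes through each zone, so ΔH = q·Σ(L_j/K_j) — the zones act as resistances in series.
Σ(L/K) = 520/0.807 + 345/20.7 = 644.4 + 16.67 = 661.0 d
q = ΔH / Σ(L/K) = 1.30 / 661.0 = 0.001967 m/d (same in every zone)
Zone A: v = q/n = 0.001967/0.09 = 0.02185 m/d → t_A = 520/0.02185 = 23800 d
Zone B: v = q/n = 0.001967/0.35 = 0.005619 m/d → t_B = 345/0.005619 = 61400 d
Total t = 23800 + 61400 = 85200 d
   = 85200 / 365 = 233 yr

233 years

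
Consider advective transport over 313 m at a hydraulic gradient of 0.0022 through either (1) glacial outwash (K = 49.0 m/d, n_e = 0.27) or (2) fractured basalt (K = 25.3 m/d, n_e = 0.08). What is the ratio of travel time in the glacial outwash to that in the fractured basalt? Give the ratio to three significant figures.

1.74

Unit 1 (glacial outwash): v = 49.0×0.0022/0.27 = 0.3993 m/d, t = 313/0.3993 = 784.0 d
Unit 2 (fractured basalt): v = 25.3×0.0022/0.08 = 0.6958 m/d, t = 313/0.6958 = 449.9 d
t(glacial outwash) / t(fractured basalt) = 784.0/449.9 = 1.74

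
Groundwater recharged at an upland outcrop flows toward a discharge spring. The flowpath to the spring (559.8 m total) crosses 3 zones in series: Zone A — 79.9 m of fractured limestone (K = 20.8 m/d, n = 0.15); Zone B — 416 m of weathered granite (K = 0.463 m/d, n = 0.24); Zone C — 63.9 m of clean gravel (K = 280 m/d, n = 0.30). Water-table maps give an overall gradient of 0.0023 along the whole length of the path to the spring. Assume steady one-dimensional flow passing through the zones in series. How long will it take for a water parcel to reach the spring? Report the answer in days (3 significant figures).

Steady 1-D flow in series ⇒ the Darcy flux q is identical in every zone and the zone head losses add (resistances L/K in series).
Σ(L/K) = 79.9/20.8 + 416/0.463 + 63.9/280 = 3.841 + 898.5 + 0.2282 = 902.6 d
K_eq = L_total / Σ(L/K) = 559.8 / 902.6 = 0.6202 m/d
q = K_eq · i = 0.6202 × 0.0023 = 0.001427 m/d (same in every zone)
Zone A: v = q/n = 0.001427/0.15 = 0.009510 m/d → t_A = 79.9/0.009510 = 8401 d
Zone B: v = q/n = 0.001427/0.24 = 0.005944 m/d → t_B = 416/0.005944 = 69990 d
Zone C: v = q/n = 0.001427/0.30 = 0.004755 m/d → t_C = 63.9/0.004755 = 13440 d
Total t = 8401 + 69990 + 13440 = 91830 d

91800 days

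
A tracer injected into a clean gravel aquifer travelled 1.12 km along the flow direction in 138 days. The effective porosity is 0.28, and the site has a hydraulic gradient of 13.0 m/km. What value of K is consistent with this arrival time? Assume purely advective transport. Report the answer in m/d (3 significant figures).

L = 1.12 km = 1120 m
v = L / t = 1120 / 138 = 8.116 m/d
K = v · n / i = 8.116 × 0.28 / 0.013 = 175 m/d

175 m/d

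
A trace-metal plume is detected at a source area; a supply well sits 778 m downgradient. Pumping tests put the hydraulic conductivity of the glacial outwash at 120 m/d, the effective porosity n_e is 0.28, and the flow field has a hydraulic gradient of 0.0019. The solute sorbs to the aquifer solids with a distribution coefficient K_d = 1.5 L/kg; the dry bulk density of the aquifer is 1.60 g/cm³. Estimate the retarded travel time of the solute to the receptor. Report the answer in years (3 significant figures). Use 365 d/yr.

25.1 years

Specific discharge q = 120 × 0.0019 = 0.2280 m/d
v_s = q/n_e = 0.2280/0.28 = 0.8143 m/d
Retardation R = 1 + ρ_b·K_d/n = 1 + 1.60×1.5/0.28 = 9.571
Contaminant velocity v_c = v/R = 0.8143/9.571 = 0.08507 m/d
t = L/v_c = 778/0.08507 = 9145 d
   = 9145/365 = 25.1 yr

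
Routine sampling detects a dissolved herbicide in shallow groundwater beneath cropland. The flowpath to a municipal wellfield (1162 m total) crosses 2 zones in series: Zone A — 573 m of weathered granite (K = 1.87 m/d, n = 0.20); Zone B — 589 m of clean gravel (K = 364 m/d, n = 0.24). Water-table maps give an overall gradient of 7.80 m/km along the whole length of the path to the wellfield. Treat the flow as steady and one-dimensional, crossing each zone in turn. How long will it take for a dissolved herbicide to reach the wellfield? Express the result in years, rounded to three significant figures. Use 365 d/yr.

23.8 years

Steady 1-D flow in series ⇒ the Darcy flux q is identical in every zone and the zone head losses add (resistances L/K in series).
Σ(L/K) = 573/1.87 + 589/364 = 306.4 + 1.618 = 308.0 d
K_eq = L_total / Σ(L/K) = 1162 / 308.0 = 3.772 m/d
q = K_eq · i = 3.772 × 0.0078 = 0.02942 m/d (same in every zone)
Zone A: v = q/n = 0.02942/0.20 = 0.1471 m/d → t_A = 573/0.1471 = 3895 d
Zone B: v = q/n = 0.02942/0.24 = 0.1226 m/d → t_B = 589/0.1226 = 4804 d
Total t = 3895 + 4804 = 8699 d
   = 8699 / 365 = 23.8 yr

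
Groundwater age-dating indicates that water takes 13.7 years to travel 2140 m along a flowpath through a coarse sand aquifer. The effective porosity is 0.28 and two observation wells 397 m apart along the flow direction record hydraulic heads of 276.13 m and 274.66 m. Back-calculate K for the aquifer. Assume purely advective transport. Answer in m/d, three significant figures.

32.4 m/d

Hydraulic gradient i = (276.13 − 274.66) / 397 = 1.47 / 397 = 0.003703
t = 13.7 years = 5001 d
v = L / t = 2140 / 5001 = 0.4280 m/d
K = v · n / i = 0.4280 × 0.28 / 0.003703 = 32.4 m/d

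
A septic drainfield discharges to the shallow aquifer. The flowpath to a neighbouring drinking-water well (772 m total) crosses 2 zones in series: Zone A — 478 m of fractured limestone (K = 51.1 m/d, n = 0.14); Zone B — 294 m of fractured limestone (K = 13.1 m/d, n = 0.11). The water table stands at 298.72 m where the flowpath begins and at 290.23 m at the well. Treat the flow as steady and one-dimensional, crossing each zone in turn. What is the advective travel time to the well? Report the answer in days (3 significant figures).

372 days

Total head drop ΔH = 298.72 − 290.23 = 8.49 m
Steady 1-D flow in series ⇒ the Darcy flux q is identical in every zone and the zone head losses add (resistances L/K in series).
Σ(L/K) = 478/51.1 + 294/13.1 = 9.354 + 22.44 = 31.80 d
q = ΔH / Σ(L/K) = 8.49 / 31.80 = 0.2670 m/d (same in every zone)
Zone A: v = q/n = 0.2670/0.14 = 1.907 m/d → t_A = 478/1.907 = 250.6 d
Zone B: v = q/n = 0.2670/0.11 = 2.427 m/d → t_B = 294/2.427 = 121.1 d
Total t = 250.6 + 121.1 = 371.8 d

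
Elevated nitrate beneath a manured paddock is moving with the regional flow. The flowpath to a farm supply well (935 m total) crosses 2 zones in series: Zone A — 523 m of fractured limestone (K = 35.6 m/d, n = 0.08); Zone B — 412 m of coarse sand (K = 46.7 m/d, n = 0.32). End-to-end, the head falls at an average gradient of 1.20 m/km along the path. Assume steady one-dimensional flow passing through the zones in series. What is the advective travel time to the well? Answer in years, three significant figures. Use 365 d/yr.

9.97 years

Steady 1-D flow in series ⇒ the Darcy flux q is identical in every zone and the zone head losses add (resistances L/K in series).
Σ(L/K) = 523/35.6 + 412/46.7 = 14.69 + 8.822 = 23.51 d
K_eq = L_total / Σ(L/K) = 935 / 23.51 = 39.76 m/d
q = K_eq · i = 39.76 × 0.0012 = 0.04772 m/d (same in every zone)
Zone A: v = q/n = 0.04772/0.08 = 0.5965 m/d → t_A = 523/0.5965 = 876.8 d
Zone B: v = q/n = 0.04772/0.32 = 0.1491 m/d → t_B = 412/0.1491 = 2763 d
Total t = 876.8 + 2763 = 3640 d
   = 3640 / 365 = 9.97 yr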